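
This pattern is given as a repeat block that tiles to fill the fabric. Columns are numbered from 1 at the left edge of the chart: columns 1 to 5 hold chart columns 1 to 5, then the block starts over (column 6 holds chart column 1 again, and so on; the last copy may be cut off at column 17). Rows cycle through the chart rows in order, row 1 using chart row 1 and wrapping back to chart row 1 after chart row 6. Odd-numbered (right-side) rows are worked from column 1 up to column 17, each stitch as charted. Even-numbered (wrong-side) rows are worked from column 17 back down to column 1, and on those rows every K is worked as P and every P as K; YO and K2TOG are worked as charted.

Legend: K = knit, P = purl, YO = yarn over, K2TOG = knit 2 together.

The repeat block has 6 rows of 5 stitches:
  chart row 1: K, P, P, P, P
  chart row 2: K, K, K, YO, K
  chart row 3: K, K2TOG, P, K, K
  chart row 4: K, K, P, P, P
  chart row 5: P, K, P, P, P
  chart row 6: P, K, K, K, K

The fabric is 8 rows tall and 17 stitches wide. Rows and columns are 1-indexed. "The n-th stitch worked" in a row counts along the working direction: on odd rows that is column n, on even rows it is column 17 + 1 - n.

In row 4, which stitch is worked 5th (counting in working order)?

Row 4 uses chart row ((4-1) mod 6)+1 = 4. Row 4 is even, so WS.
Chart row 4 tiled across columns 1-17: K K P P P K K P P P K K P P P K K
Wrong side: read the tiled row from column 17 down to 1 and exchange K with P (leave YO, K2TOG).
Row 4 as worked: P P K K K P P K K K P P K K K P P
Counting 5 along the worked row gives K.

Stitch:
K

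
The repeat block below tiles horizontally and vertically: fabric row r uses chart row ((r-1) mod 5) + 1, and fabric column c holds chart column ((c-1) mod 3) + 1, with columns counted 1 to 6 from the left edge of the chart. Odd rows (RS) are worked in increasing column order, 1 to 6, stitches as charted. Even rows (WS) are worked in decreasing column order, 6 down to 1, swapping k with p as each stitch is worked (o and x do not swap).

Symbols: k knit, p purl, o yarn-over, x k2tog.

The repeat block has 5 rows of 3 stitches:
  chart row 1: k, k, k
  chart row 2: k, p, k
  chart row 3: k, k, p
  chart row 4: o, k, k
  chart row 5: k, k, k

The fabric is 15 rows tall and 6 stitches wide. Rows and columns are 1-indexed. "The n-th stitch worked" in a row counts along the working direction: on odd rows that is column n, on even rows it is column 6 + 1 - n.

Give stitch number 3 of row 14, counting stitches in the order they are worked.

For row 14: chart row = ((14-1) mod 5) + 1 = 4; this is a WS (even) row.
Chart row 4 tiled across columns 1-6: o k k o k k
WS row: flip the tiled sequence (start at column 6) and apply k<->p; o and x stay.
Row 14 as worked: p p o p p o
Stitch 3 in working order -> o

== STITCH ==
o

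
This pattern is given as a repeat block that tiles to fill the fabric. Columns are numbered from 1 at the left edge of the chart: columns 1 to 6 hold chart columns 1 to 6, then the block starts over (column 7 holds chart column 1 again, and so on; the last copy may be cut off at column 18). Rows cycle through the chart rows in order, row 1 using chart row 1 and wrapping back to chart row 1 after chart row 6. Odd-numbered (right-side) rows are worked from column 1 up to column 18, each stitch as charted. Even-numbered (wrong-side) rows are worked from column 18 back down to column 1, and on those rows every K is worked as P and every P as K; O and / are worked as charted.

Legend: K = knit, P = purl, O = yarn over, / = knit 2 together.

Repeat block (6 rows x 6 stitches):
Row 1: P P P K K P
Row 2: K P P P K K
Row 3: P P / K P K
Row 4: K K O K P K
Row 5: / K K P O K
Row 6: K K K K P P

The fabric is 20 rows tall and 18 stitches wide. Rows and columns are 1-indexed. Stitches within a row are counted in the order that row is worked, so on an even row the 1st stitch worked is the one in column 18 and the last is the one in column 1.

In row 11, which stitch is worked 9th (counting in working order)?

For row 11: chart row = ((11-1) mod 6) + 1 = 5; this is a RS (odd) row.
Chart row 5 tiled across columns 1-18: / K K P O K / K K P O K / K K P O K
RS: work column 1 to column 18, symbols as charted — the tiled row is the row as worked.
Counting 9 along the worked row gives K.

== STITCH ==
K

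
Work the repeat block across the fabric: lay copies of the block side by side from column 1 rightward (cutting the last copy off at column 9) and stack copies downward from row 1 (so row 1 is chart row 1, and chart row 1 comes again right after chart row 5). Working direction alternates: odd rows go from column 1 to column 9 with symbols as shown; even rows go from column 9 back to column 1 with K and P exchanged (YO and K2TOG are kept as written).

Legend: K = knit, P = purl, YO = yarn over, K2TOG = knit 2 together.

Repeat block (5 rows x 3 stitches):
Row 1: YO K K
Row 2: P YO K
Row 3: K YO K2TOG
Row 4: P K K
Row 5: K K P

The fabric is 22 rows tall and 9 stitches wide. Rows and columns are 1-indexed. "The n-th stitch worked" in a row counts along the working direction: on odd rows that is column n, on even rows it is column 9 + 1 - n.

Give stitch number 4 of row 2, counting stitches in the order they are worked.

Row 2: (2-1) mod 5 = 1, so use chart row 2. Even row -> WS.
Chart row 2 tiled across columns 1-9: P YO K P YO K P YO K
WS row: flip the tiled sequence (start at column 9) and apply K<->P; YO and K2TOG stay.
Row 2 as worked: P YO K P YO K P YO K
Stitch 4 in working order -> P

Result:
P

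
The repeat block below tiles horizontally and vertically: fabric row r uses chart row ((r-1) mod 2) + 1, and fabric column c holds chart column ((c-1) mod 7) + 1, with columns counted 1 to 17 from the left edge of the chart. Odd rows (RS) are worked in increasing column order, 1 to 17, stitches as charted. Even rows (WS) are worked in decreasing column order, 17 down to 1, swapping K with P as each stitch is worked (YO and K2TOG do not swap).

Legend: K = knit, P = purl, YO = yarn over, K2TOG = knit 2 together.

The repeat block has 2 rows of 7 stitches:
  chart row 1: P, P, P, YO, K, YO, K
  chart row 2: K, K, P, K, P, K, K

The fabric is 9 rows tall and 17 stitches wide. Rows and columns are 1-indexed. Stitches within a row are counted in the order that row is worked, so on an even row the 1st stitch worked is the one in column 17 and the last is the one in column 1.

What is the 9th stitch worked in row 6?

Stitch:
P

Derivation:
Row 6: (6-1) mod 2 = 1, so use chart row 2. Even row -> WS.
Chart row 2 tiled across columns 1-17: K K P K P K K K K P K P K K K K P
WS row: flip the tiled sequence (start at column 17) and apply K<->P; YO and K2TOG stay.
Row 6 as worked: K P P P P K P K P P P P K P K P P
Counting 9 along the worked row gives P.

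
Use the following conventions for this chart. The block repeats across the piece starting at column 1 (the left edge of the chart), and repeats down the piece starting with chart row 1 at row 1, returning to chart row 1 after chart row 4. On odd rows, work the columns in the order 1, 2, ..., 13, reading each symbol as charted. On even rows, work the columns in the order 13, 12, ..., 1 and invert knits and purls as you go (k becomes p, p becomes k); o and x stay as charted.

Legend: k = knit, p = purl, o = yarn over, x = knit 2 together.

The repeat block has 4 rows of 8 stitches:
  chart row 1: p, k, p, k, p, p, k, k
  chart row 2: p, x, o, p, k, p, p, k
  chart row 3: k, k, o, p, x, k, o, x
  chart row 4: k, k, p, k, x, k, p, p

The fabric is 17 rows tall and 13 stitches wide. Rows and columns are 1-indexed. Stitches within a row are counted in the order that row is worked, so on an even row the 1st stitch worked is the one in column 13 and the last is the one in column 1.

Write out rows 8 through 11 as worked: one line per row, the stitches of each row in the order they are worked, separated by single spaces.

Rows as worked:
x p k p p k k p x p k p p
p k p k p p k k p k p k p
p k o x k p k k p k o x k
k k o p x k o x k k o p x

Derivation:
Row 8: chart row 4, WS - tiled (columns 1-13): k k p k x k p p k k p k x; work from column 13 back to 1 with k<->p swapped.
Row 9: chart row 1, RS - tile across columns 1-13 and work as-is.
Row 10: chart row 2, WS - tiled (columns 1-13): p x o p k p p k p x o p k; work from column 13 back to 1 with k<->p swapped.
Row 11: chart row 3, RS - tile across columns 1-13 and work as-is.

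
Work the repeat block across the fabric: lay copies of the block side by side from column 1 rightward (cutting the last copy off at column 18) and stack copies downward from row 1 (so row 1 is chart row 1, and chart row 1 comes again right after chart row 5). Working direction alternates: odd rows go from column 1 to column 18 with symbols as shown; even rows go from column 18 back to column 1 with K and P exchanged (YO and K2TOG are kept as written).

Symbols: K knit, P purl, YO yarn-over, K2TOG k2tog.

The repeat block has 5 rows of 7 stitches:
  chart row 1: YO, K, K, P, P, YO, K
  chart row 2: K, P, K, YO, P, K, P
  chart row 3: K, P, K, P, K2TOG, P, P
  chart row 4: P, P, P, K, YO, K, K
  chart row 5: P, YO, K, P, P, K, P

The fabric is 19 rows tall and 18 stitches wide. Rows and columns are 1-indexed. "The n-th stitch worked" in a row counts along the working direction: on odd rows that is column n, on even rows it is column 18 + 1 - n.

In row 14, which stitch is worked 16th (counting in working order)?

Row 14 uses chart row ((14-1) mod 5)+1 = 4. Row 14 is even, so WS.
Chart row 4 tiled across columns 1-18: P P P K YO K K P P P K YO K K P P P K
Wrong side: read the tiled row from column 18 down to 1 and exchange K with P (leave YO, K2TOG).
Row 14 as worked: P K K K P P YO P K K K P P YO P K K K
Stitch 16 in working order -> K

Stitch:
K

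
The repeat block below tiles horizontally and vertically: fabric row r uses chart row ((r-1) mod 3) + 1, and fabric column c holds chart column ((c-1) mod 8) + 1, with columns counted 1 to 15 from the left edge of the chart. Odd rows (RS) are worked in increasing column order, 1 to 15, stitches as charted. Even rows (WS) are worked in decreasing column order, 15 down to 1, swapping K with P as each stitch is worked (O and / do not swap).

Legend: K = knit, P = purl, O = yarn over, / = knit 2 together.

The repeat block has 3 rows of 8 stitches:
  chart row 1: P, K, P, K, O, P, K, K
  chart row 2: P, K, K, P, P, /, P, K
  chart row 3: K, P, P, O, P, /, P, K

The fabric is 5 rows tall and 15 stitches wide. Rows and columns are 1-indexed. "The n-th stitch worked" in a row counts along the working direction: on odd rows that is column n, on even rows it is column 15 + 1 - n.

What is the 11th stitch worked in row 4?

For row 4: chart row = ((4-1) mod 3) + 1 = 1; this is a WS (even) row.
Chart row 1 tiled across columns 1-15: P K P K O P K K P K P K O P K
WS row: flip the tiled sequence (start at column 15) and apply K<->P; O and / stay.
Row 4 as worked: P K O P K P K P P K O P K P K
Stitch 11 in working order -> O

Result:
O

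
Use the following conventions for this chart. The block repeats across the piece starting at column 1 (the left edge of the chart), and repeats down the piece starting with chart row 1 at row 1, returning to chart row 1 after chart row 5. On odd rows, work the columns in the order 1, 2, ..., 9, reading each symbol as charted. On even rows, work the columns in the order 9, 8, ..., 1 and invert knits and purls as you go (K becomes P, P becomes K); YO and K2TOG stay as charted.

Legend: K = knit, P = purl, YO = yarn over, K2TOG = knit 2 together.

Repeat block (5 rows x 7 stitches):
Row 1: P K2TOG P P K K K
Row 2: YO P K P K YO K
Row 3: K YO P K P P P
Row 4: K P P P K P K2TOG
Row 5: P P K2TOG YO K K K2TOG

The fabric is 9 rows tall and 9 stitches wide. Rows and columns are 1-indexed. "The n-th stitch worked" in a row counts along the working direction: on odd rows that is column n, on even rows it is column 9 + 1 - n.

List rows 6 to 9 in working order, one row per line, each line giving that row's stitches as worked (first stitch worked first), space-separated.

Result:
K2TOG K P P P K K K2TOG K
YO P K P K YO K YO P
YO P K K K P K YO P
K P P P K P K2TOG K P

Derivation:
Row 6: chart row 1, WS - tiled (columns 1-9): P K2TOG P P K K K P K2TOG; work from column 9 back to 1 with K<->P swapped.
Row 7: chart row 2, RS - tile across columns 1-9 and work as-is.
Row 8: chart row 3, WS - tiled (columns 1-9): K YO P K P P P K YO; work from column 9 back to 1 with K<->P swapped.
Row 9: chart row 4, RS - tile across columns 1-9 and work as-is.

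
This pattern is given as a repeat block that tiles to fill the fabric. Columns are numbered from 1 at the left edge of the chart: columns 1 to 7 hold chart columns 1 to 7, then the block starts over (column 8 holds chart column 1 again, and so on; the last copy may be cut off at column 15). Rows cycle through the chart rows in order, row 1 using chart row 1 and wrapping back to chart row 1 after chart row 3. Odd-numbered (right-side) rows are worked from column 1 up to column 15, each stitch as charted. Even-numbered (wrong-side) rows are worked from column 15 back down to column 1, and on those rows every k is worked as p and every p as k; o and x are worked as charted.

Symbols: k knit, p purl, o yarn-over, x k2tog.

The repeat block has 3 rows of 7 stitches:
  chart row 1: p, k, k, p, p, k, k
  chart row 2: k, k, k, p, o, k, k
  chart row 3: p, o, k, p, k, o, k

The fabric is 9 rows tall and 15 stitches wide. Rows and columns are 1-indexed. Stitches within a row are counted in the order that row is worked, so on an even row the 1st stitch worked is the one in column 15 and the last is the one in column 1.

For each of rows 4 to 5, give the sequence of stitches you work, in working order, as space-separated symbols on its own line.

Row 4: chart row 1, WS - tiled (columns 1-15): p k k p p k k p k k p p k k p; work from column 15 back to 1 with k<->p swapped.
Row 5: chart row 2, RS - tile across columns 1-15 and work as-is.

Rows as worked:
k p p k k p p k p p k k p p k
k k k p o k k k k k p o k k k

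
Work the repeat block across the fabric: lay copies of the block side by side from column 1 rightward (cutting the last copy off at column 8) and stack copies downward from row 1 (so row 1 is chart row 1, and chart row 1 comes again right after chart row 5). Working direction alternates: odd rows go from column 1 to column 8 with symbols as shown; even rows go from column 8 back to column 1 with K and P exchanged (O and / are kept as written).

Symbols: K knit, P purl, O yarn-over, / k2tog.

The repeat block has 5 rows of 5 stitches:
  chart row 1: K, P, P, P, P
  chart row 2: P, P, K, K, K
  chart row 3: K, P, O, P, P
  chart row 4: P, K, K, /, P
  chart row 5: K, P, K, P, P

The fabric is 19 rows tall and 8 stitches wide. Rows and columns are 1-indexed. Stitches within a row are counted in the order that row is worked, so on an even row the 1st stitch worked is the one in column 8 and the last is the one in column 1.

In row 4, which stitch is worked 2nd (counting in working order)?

Stitch:
P

Derivation:
For row 4: chart row = ((4-1) mod 5) + 1 = 4; this is a WS (even) row.
Chart row 4 tiled across columns 1-8: P K K / P P K K
WS row: flip the tiled sequence (start at column 8) and apply K<->P; O and / stay.
Row 4 as worked: P P K K / P P K
The 2nd stitch worked is P.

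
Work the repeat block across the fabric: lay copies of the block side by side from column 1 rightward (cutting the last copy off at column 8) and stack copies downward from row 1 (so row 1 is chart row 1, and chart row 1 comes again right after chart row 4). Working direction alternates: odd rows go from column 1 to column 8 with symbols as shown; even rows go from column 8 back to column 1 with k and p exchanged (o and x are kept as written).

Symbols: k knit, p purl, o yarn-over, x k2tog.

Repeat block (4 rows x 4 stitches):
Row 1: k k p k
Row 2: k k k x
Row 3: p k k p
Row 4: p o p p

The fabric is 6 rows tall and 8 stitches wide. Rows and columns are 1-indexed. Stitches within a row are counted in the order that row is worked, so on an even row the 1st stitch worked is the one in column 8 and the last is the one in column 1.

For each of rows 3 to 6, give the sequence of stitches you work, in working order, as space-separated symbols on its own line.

Row 3: chart row 3, RS - tile across columns 1-8 and work as-is.
Row 4: chart row 4, WS - tiled (columns 1-8): p o p p p o p p; work from column 8 back to 1 with k<->p swapped.
Row 5: chart row 1, RS - tile across columns 1-8 and work as-is.
Row 6: chart row 2, WS - tiled (columns 1-8): k k k x k k k x; work from column 8 back to 1 with k<->p swapped.

== ROWS AS WORKED ==
p k k p p k k p
k k o k k k o k
k k p k k k p k
x p p p x p p p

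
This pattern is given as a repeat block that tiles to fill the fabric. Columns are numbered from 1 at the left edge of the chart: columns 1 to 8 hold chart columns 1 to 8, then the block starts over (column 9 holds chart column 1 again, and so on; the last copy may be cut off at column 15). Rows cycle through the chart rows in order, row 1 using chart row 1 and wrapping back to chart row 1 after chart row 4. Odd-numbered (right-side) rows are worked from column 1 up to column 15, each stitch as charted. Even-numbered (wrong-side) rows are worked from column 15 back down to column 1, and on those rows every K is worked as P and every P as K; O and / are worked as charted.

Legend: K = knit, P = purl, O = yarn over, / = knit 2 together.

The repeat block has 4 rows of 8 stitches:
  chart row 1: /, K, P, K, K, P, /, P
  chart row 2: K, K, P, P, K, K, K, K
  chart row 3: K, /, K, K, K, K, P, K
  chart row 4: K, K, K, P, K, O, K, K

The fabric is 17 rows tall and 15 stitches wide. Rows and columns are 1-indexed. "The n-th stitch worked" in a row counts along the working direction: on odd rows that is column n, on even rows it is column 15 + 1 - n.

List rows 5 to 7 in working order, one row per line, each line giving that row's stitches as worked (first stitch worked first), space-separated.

Result:
/ K P K K P / P / K P K K P /
P P P K K P P P P P P K K P P
K / K K K K P K K / K K K K P

Derivation:
Row 5: chart row 1, RS - tile across columns 1-15 and work as-is.
Row 6: chart row 2, WS - tiled (columns 1-15): K K P P K K K K K K P P K K K; work from column 15 back to 1 with K<->P swapped.
Row 7: chart row 3, RS - tile across columns 1-15 and work as-is.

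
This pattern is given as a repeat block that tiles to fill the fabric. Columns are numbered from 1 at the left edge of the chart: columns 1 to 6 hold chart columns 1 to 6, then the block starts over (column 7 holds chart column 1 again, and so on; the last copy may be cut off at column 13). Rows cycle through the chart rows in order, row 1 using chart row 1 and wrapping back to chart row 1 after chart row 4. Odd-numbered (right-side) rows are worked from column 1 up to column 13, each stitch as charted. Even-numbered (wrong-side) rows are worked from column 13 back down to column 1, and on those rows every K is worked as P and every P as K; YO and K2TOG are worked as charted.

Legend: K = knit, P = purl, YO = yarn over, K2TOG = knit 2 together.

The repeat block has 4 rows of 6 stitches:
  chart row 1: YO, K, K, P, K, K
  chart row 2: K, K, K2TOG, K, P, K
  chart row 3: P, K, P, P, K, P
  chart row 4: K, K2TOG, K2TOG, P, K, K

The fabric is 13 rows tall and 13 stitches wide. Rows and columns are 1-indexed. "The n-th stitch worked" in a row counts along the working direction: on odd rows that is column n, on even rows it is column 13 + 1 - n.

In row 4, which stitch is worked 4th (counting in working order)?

== STITCH ==
K

Derivation:
For row 4: chart row = ((4-1) mod 4) + 1 = 4; this is a WS (even) row.
Chart row 4 tiled across columns 1-13: K K2TOG K2TOG P K K K K2TOG K2TOG P K K K
Wrong side: read the tiled row from column 13 down to 1 and exchange K with P (leave YO, K2TOG).
Row 4 as worked: P P P K K2TOG K2TOG P P P K K2TOG K2TOG P
Stitch 4 in working order -> K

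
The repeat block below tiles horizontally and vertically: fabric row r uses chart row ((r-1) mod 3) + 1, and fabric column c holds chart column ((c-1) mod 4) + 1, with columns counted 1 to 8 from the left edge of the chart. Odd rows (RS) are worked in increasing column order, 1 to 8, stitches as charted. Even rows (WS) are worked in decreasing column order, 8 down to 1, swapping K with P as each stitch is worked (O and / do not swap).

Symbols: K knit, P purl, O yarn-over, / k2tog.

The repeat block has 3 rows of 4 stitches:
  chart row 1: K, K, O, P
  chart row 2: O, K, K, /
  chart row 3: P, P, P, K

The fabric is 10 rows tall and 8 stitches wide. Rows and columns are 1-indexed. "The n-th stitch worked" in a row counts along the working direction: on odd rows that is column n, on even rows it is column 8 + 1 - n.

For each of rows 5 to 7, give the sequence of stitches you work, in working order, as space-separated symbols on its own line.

Row 5: chart row 2, RS - tile across columns 1-8 and work as-is.
Row 6: chart row 3, WS - tiled (columns 1-8): P P P K P P P K; work from column 8 back to 1 with K<->P swapped.
Row 7: chart row 1, RS - tile across columns 1-8 and work as-is.

Rows as worked:
O K K / O K K /
P K K K P K K K
K K O P K K O P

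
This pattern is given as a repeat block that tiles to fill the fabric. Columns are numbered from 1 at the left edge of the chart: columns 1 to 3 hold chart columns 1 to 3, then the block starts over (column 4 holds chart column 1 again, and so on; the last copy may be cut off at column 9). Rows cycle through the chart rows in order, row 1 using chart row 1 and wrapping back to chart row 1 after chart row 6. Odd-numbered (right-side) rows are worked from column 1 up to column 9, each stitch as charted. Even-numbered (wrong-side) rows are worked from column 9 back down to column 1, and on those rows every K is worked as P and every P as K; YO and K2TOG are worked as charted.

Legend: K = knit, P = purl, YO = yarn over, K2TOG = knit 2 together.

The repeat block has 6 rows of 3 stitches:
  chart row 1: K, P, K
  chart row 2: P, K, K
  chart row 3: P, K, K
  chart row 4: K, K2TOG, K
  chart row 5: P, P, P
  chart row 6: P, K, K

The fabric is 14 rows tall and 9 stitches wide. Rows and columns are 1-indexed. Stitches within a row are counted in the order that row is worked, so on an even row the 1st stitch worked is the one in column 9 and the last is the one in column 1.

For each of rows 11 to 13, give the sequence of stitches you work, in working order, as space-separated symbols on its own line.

Row 11: chart row 5, RS - tile across columns 1-9 and work as-is.
Row 12: chart row 6, WS - tiled (columns 1-9): P K K P K K P K K; work from column 9 back to 1 with K<->P swapped.
Row 13: chart row 1, RS - tile across columns 1-9 and work as-is.

Result:
P P P P P P P P P
P P K P P K P P K
K P K K P K K P K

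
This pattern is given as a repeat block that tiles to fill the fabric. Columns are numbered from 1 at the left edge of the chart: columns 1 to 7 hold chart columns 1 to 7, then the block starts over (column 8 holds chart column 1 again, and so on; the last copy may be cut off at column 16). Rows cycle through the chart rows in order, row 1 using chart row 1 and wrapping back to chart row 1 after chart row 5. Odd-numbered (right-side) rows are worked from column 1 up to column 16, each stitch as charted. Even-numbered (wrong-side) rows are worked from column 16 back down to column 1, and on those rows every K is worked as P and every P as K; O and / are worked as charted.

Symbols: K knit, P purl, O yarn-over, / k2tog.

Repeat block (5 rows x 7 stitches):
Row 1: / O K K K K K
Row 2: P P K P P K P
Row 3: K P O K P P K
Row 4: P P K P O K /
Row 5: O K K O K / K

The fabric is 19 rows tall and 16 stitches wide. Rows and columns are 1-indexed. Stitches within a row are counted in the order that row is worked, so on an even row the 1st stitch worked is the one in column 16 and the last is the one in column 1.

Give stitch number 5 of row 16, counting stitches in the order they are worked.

== STITCH ==
P

Derivation:
Row 16: (16-1) mod 5 = 0, so use chart row 1. Even row -> WS.
Chart row 1 tiled across columns 1-16: / O K K K K K / O K K K K K / O
WS row: flip the tiled sequence (start at column 16) and apply K<->P; O and / stay.
Row 16 as worked: O / P P P P P O / P P P P P O /
Stitch 5 in working order -> P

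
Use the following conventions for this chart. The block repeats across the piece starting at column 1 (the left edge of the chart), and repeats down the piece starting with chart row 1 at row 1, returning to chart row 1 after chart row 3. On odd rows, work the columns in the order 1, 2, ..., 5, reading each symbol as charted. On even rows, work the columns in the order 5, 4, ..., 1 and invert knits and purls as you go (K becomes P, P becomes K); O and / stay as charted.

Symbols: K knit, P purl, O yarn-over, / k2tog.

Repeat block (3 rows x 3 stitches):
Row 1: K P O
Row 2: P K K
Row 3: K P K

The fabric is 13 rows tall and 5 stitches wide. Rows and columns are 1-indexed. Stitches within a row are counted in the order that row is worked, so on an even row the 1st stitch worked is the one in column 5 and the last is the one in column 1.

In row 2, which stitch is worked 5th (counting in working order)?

Result:
K

Derivation:
Row 2: (2-1) mod 3 = 1, so use chart row 2. Even row -> WS.
Chart row 2 tiled across columns 1-5: P K K P K
Wrong side: read the tiled row from column 5 down to 1 and exchange K with P (leave O, /).
Row 2 as worked: P K P P K
Stitch 5 in working order -> K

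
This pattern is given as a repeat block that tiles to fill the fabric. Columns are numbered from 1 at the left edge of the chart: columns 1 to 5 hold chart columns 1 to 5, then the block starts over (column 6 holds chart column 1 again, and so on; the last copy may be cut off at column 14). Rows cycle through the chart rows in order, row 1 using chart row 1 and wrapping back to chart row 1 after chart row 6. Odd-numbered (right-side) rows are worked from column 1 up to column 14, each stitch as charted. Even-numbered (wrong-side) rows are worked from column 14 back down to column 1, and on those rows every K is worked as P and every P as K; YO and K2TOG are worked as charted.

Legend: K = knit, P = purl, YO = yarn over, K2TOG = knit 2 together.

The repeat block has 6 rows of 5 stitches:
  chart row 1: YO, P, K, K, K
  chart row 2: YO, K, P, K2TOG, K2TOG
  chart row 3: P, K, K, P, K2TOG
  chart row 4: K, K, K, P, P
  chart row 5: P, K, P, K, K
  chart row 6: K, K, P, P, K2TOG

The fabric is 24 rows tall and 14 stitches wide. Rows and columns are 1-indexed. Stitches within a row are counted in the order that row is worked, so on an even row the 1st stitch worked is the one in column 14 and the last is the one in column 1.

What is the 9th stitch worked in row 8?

Stitch:
YO

Derivation:
Row 8: (8-1) mod 6 = 1, so use chart row 2. Even row -> WS.
Chart row 2 tiled across columns 1-14: YO K P K2TOG K2TOG YO K P K2TOG K2TOG YO K P K2TOG
Wrong side: read the tiled row from column 14 down to 1 and exchange K with P (leave YO, K2TOG).
Row 8 as worked: K2TOG K P YO K2TOG K2TOG K P YO K2TOG K2TOG K P YO
Counting 9 along the worked row gives YO.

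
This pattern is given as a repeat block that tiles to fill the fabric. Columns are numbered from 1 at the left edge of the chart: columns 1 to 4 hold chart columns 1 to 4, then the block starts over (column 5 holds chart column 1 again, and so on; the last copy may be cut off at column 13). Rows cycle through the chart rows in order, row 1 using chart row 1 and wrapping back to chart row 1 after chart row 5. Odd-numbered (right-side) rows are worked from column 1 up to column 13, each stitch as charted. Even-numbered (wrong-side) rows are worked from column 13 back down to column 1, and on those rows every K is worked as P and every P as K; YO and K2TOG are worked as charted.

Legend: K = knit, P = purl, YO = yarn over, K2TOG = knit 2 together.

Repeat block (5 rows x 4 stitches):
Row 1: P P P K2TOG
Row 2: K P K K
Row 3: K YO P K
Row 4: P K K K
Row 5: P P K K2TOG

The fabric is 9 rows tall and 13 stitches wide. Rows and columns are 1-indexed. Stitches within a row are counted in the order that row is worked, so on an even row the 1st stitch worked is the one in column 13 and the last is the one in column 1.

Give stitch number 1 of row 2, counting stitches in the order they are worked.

For row 2: chart row = ((2-1) mod 5) + 1 = 2; this is a WS (even) row.
Chart row 2 tiled across columns 1-13: K P K K K P K K K P K K K
WS row: flip the tiled sequence (start at column 13) and apply K<->P; YO and K2TOG stay.
Row 2 as worked: P P P K P P P K P P P K P
Stitch 1 in working order -> P

Result:
P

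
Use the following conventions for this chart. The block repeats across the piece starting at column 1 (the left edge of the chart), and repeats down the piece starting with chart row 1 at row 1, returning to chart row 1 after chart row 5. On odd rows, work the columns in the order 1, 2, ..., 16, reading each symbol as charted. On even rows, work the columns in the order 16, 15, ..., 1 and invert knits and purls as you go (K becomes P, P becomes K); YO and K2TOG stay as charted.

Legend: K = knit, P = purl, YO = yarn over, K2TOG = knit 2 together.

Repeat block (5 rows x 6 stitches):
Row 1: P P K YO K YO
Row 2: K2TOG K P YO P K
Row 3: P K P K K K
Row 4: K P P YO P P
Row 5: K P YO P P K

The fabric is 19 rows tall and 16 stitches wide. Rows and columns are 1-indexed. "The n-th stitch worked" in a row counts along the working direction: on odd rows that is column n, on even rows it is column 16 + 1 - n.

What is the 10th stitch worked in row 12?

For row 12: chart row = ((12-1) mod 5) + 1 = 2; this is a WS (even) row.
Chart row 2 tiled across columns 1-16: K2TOG K P YO P K K2TOG K P YO P K K2TOG K P YO
WS row: flip the tiled sequence (start at column 16) and apply K<->P; YO and K2TOG stay.
Row 12 as worked: YO K P K2TOG P K YO K P K2TOG P K YO K P K2TOG
Counting 10 along the worked row gives K2TOG.

Result:
K2TOG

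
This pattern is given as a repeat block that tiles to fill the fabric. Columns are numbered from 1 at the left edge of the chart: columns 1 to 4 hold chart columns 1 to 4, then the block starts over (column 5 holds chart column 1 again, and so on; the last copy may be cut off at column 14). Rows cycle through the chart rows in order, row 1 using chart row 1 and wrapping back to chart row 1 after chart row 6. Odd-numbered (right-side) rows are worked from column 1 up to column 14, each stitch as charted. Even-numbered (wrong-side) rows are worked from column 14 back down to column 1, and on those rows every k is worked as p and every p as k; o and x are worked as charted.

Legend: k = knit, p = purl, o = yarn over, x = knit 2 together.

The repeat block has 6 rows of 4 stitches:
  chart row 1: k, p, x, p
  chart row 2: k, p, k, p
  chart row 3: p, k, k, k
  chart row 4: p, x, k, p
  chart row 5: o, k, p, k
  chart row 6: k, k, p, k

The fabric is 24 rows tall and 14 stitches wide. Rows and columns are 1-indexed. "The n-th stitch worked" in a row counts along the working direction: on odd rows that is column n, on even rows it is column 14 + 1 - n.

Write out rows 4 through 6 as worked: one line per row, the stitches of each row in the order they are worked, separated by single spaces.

Row 4: chart row 4, WS - tiled (columns 1-14): p x k p p x k p p x k p p x; work from column 14 back to 1 with k<->p swapped.
Row 5: chart row 5, RS - tile across columns 1-14 and work as-is.
Row 6: chart row 6, WS - tiled (columns 1-14): k k p k k k p k k k p k k k; work from column 14 back to 1 with k<->p swapped.

== ROWS AS WORKED ==
x k k p x k k p x k k p x k
o k p k o k p k o k p k o k
p p p k p p p k p p p k p p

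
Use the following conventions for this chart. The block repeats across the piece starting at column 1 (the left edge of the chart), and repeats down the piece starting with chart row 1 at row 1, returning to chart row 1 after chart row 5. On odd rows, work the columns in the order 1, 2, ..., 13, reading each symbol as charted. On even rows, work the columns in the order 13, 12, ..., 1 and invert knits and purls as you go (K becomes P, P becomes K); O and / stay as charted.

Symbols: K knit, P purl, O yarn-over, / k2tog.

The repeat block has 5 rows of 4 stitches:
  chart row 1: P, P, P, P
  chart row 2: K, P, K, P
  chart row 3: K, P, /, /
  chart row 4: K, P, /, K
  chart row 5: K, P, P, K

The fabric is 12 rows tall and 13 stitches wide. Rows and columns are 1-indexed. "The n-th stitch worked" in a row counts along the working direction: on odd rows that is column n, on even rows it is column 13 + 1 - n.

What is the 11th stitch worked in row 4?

Result:
/

Derivation:
Row 4 uses chart row ((4-1) mod 5)+1 = 4. Row 4 is even, so WS.
Chart row 4 tiled across columns 1-13: K P / K K P / K K P / K K
WS row: flip the tiled sequence (start at column 13) and apply K<->P; O and / stay.
Row 4 as worked: P P / K P P / K P P / K P
Stitch 11 in working order -> /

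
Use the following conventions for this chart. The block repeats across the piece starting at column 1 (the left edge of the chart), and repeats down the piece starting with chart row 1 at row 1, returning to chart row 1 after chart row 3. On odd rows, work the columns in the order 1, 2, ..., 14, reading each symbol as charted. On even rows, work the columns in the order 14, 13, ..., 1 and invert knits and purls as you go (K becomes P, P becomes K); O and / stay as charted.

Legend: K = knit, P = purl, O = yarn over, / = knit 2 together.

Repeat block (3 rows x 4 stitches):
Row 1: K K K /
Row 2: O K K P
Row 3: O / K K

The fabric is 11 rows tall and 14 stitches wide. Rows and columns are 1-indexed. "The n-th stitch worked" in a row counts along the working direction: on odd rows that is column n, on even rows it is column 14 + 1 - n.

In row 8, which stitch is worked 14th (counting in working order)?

Row 8: (8-1) mod 3 = 1, so use chart row 2. Even row -> WS.
Chart row 2 tiled across columns 1-14: O K K P O K K P O K K P O K
Wrong side: read the tiled row from column 14 down to 1 and exchange K with P (leave O, /).
Row 8 as worked: P O K P P O K P P O K P P O
Counting 14 along the worked row gives O.

Result:
O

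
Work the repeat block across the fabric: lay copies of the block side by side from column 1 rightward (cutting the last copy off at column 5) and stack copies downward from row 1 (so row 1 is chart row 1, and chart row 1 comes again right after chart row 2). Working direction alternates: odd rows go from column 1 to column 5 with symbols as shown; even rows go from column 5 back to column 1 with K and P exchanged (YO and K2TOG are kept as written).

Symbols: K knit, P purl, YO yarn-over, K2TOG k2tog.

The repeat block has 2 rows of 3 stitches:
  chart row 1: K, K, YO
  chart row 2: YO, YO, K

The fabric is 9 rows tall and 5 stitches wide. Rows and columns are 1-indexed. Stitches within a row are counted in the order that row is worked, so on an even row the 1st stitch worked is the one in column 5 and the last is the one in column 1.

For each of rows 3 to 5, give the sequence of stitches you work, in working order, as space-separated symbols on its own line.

Row 3: chart row 1, RS - tile across columns 1-5 and work as-is.
Row 4: chart row 2, WS - tiled (columns 1-5): YO YO K YO YO; work from column 5 back to 1 with K<->P swapped.
Row 5: chart row 1, RS - tile across columns 1-5 and work as-is.

Result:
K K YO K K
YO YO P YO YO
K K YO K K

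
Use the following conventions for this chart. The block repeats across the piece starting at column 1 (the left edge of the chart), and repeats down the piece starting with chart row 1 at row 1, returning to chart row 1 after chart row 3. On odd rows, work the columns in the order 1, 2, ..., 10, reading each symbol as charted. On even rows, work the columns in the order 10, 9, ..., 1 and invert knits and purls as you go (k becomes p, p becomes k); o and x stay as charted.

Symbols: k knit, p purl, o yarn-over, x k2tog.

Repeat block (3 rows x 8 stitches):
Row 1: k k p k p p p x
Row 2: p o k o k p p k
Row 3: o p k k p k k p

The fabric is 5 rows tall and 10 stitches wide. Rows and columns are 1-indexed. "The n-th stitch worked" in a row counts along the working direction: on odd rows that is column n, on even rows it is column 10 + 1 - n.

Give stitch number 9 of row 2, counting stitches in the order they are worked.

Row 2: (2-1) mod 3 = 1, so use chart row 2. Even row -> WS.
Chart row 2 tiled across columns 1-10: p o k o k p p k p o
WS: work from column 10 back to column 1 (reverse the tiled row), swapping k<->p (o and x unchanged).
Row 2 as worked: o k p k k p o p o k
Stitch 9 in working order -> o

Result:
o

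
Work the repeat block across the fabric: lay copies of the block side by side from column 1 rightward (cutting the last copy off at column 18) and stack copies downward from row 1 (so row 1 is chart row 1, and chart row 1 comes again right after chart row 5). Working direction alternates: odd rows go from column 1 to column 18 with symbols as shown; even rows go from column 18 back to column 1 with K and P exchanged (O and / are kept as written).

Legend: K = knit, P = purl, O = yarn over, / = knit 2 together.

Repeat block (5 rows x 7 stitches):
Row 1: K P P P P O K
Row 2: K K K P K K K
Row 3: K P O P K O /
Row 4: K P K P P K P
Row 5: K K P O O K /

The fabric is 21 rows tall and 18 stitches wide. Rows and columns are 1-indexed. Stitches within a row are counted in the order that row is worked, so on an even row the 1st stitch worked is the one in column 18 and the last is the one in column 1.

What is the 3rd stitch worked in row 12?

Stitch:
P

Derivation:
Row 12 uses chart row ((12-1) mod 5)+1 = 2. Row 12 is even, so WS.
Chart row 2 tiled across columns 1-18: K K K P K K K K K K P K K K K K K P
WS: work from column 18 back to column 1 (reverse the tiled row), swapping K<->P (O and / unchanged).
Row 12 as worked: K P P P P P P K P P P P P P K P P P
Counting 3 along the worked row gives P.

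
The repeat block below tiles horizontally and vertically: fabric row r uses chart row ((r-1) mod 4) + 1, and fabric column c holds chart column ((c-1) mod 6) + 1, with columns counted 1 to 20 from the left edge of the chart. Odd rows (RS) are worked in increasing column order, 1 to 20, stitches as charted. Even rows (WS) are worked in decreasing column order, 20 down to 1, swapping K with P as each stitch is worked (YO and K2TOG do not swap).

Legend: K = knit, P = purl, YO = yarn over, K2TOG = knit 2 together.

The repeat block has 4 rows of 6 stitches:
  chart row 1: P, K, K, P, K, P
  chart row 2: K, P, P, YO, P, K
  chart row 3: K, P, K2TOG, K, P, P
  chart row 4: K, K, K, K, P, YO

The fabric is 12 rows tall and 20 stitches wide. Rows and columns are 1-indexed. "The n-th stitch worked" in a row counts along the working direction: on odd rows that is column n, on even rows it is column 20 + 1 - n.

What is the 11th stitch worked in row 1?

Row 1: (1-1) mod 4 = 0, so use chart row 1. Odd row -> RS.
Chart row 1 tiled across columns 1-20: P K K P K P P K K P K P P K K P K P P K
Right side: take the tiled row as-is (worked left to right from column 1).
The 11th stitch worked is K.

Result:
K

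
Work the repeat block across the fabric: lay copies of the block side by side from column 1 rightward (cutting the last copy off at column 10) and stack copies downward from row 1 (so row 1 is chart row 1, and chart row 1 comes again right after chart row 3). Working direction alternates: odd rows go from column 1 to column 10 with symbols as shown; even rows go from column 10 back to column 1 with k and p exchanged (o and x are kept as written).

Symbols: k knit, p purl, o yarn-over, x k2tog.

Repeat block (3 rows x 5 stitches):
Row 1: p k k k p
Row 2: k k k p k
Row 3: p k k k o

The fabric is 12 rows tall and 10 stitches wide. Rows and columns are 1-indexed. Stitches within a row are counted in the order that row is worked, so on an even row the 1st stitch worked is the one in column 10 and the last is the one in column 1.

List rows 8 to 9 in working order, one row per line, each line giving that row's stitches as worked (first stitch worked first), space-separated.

Row 8: chart row 2, WS - tiled (columns 1-10): k k k p k k k k p k; work from column 10 back to 1 with k<->p swapped.
Row 9: chart row 3, RS - tile across columns 1-10 and work as-is.

== ROWS AS WORKED ==
p k p p p p k p p p
p k k k o p k k k o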